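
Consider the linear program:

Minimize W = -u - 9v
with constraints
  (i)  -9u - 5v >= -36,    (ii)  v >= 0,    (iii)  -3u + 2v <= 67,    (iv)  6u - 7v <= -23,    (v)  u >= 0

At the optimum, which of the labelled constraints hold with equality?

Feasible corners and W = -u - 9v:
  (137/93, 141/31) → W = -3944/93
  (0, 36/5) → W = -324/5
  (0, 23/7) → W = -207/7

The minimum is at (0, 36/5). Substituting into each constraint, equality holds for (i) and (v); the remaining constraints have slack.

(i) and (v)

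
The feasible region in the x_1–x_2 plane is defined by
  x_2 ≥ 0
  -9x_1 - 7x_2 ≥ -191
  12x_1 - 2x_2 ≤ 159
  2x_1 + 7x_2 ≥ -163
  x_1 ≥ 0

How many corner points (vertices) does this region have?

Pairwise boundary intersections that survive every other constraint:
  (53/4, 0)
  (0, 0)
  (1495/102, 287/34)
  (0, 191/7)

4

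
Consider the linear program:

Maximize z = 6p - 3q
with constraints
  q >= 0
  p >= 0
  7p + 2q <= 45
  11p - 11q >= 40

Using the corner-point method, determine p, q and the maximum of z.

p = 45/7, q = 0, maximum z = 270/7

Extreme points and z = 6p - 3q:
  (45/7, 0) → z = 270/7
  (40/11, 0) → z = 240/11
  (575/99, 215/99) → z = 85/3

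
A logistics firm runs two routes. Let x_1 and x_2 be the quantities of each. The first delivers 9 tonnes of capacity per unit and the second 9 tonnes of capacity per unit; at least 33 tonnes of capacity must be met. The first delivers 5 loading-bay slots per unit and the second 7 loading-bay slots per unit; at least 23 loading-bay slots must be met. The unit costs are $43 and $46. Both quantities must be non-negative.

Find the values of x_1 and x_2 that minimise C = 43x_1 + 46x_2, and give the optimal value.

x_1 = 4/3, x_2 = 7/3, minimum C = 494/3

The feasible region is unbounded (it extends along (0, 1), (1, 0)), but C strictly increases along every unbounded feasible direction, so there is no improving ray and the minimum is attained at a vertex.

The binding constraints are 9x_1 + 9x_2 = 33 and 5x_1 + 7x_2 = 23.
Solving simultaneously gives x_1 = 4/3, x_2 = 7/3.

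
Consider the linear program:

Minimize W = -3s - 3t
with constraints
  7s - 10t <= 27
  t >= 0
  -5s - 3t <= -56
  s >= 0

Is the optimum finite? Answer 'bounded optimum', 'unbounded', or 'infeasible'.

From the feasible point (641/71, 257/71), moving in the direction (0, 1) keeps every constraint satisfied while W decreases without bound.

unbounded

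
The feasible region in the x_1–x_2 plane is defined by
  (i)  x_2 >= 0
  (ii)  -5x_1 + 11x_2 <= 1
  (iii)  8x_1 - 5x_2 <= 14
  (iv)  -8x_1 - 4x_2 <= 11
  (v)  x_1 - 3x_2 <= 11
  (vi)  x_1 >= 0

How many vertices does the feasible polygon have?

Pairwise boundary intersections that survive every other constraint:
  (7/4, 0)
  (0, 0)
  (53/21, 26/21)
  (0, 1/11)

4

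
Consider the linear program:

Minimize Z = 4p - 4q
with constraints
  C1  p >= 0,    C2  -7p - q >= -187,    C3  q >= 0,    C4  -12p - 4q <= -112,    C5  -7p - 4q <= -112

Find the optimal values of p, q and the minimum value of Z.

p = 0, q = 187, minimum Z = -748

Corner points and Z = 4p - 4q:
  (0, 187) → Z = -748
  (0, 28) → Z = -112
  (187/7, 0) → Z = 748/7
  (16, 0) → Z = 64

The optimum lies where p = 0 and -7p - q = -187.
Solving simultaneously gives p = 0, q = 187.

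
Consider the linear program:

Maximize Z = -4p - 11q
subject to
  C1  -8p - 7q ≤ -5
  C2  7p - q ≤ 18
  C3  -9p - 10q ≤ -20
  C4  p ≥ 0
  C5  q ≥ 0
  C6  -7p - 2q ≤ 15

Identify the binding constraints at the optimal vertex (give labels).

Extreme points and Z = -4p - 11q:
  (18/7, 0) → Z = -72/7
  (0, 2) → Z = -22
  (20/9, 0) → Z = -80/9
The feasible region is unbounded (it extends along (0, 1), (1, 7)), but Z strictly decreases along every unbounded feasible direction, so there is no improving ray and the maximum is attained at a vertex.

The maximum is at (20/9, 0). Substituting into each constraint, equality holds for C3 and C5; the remaining constraints have slack.

C3 and C5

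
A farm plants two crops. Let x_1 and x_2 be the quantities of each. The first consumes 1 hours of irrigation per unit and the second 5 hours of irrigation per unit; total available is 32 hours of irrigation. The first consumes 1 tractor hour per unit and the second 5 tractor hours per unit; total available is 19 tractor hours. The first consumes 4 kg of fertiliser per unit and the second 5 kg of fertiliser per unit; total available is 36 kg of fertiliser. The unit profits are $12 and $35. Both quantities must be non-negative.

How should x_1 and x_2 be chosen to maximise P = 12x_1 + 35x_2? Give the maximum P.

The optimum lies where x_1 + 5x_2 = 19 and 4x_1 + 5x_2 = 36.
Solving simultaneously gives x_1 = 17/3, x_2 = 8/3.

x_1 = 17/3, x_2 = 8/3, maximum P = 484/3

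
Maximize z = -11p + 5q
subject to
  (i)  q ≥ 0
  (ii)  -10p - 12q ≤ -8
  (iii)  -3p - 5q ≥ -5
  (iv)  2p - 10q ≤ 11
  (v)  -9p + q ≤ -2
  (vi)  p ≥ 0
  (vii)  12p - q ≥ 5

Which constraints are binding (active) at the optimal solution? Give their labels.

(iii) and (vii)

Corner points and z = -11p + 5q:
  (4/5, 0) → z = -44/5
  (5/3, 0) → z = -55/3
  (34/77, 23/77) → z = -37/11
  (10/21, 5/7) → z = -5/3

The maximum is at (10/21, 5/7). Substituting into each constraint, equality holds for (iii) and (vii); the remaining constraints have slack.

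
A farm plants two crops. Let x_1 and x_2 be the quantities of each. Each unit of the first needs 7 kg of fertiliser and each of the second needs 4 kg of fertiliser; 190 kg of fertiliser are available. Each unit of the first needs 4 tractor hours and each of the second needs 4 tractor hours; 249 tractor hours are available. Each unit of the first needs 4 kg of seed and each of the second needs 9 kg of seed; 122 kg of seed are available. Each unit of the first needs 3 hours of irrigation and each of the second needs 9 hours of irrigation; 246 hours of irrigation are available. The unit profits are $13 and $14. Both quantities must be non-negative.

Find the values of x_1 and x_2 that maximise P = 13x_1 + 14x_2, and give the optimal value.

x_1 = 26, x_2 = 2, maximum P = 366

Corner points and P = 13x_1 + 14x_2:
  (0, 0) → P = 0
  (0, 122/9) → P = 1708/9
  (190/7, 0) → P = 2470/7
  (26, 2) → P = 366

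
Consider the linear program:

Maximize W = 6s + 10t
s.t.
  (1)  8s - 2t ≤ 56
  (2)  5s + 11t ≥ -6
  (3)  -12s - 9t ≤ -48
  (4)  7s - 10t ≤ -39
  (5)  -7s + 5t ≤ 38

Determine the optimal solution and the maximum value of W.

The optimum lies where 8s - 2t = 56 and -7s + 5t = 38.
Solving simultaneously gives s = 178/13, t = 348/13.

s = 178/13, t = 348/13, maximum W = 4548/13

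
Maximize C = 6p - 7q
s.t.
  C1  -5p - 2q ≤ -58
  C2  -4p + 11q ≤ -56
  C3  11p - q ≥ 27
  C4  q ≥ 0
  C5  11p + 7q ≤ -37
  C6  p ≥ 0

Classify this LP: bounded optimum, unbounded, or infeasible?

infeasible

The boundaries -5p - 2q = -58 and 11p + 7q = -37 meet at (480/13, -823/13), but that point violates q ≥ 0. Every candidate vertex is excluded by some other constraint, so the feasible region is empty.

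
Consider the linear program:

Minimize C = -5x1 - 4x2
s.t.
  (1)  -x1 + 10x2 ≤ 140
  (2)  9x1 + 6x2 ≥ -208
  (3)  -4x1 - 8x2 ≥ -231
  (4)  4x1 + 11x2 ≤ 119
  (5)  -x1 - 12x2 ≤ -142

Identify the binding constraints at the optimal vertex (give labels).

Corner points and C = -5x1 - 4x2:
  (-350/51, 679/51) → C = -322/17
  (-130/11, 141/11) → C = 86/11
  (-134/37, 449/37) → C = -1126/37

The minimum is at (-134/37, 449/37). Substituting into each constraint, equality holds for (4) and (5); the remaining constraints have slack.

(4) and (5)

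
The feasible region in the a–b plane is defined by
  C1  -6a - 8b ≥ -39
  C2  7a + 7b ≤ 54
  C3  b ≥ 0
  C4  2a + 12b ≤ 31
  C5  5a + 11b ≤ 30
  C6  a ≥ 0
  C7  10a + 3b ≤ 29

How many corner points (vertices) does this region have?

5

The feasible vertices (each the meet of two boundaries and inside every other half-plane) are:
  (0, 0)
  (29/10, 0)
  (1/2, 5/2)
  (0, 31/12)
  (229/95, 31/19)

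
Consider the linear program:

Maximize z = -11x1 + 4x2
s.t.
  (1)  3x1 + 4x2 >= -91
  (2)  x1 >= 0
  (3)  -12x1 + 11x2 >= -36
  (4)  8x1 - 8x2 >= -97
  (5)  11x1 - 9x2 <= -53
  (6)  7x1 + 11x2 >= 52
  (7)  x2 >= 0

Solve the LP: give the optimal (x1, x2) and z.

Extreme points and z = -11x1 + 4x2:
  (0, 97/8) → z = 97/2
  (0, 53/9) → z = 212/9
  (449/16, 643/16) → z = -2367/16

At the optimal vertex, x1 = 0 and 8x1 - 8x2 = -97.
Solving simultaneously gives x1 = 0, x2 = 97/8.

x1 = 0, x2 = 97/8, maximum z = 97/2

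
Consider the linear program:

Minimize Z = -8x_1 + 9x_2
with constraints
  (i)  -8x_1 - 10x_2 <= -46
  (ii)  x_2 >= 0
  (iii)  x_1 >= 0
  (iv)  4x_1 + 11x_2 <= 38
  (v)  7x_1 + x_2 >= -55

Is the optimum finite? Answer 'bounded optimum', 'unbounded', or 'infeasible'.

bounded optimum

Extreme points and Z = -8x_1 + 9x_2:
  (23/4, 0) → Z = -46
  (21/8, 5/2) → Z = 3/2
  (19/2, 0) → Z = -76
The feasible region has finitely many vertices and no improving ray; the minimum is -76 at (19/2, 0).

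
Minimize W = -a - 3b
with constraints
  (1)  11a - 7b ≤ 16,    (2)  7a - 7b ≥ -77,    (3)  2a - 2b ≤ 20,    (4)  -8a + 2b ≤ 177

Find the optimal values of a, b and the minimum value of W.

a = 93/4, b = 137/4, minimum W = -126

Extreme points and W = -a - 3b:
  (93/4, 137/4) → W = -126
  (-27/2, -47/2) → W = 84
  (-155/6, -89/6) → W = 211/3
  (-197/6, -257/6) → W = 484/3

The optimum lies where 11a - 7b = 16 and 7a - 7b = -77.
Solving simultaneously gives a = 93/4, b = 137/4.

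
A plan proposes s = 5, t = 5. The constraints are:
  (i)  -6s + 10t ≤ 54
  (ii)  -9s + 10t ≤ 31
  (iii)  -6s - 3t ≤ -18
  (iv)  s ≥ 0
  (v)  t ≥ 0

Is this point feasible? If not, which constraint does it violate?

(i): 20 ≤ 54 ✓
(ii): 5 ≤ 31 ✓
(iii): -45 ≤ -18 ✓
(iv): 5 ≥ 0 ✓
(v): 5 ≥ 0 ✓

feasible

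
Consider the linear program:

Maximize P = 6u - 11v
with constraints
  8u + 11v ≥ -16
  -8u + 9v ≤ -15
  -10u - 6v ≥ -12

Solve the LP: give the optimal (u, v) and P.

Corner points and P = 6u - 11v:
  (21/160, -31/20) → P = 1427/80
  (114/31, -128/31) → P = 2092/31
  (33/23, -9/23) → P = 297/23

u = 114/31, v = -128/31, maximum P = 2092/31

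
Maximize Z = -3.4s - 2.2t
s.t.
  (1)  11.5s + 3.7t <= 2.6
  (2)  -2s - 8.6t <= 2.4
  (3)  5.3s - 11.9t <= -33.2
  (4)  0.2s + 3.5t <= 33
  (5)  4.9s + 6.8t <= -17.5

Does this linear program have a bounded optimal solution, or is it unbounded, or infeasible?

Corner points and Z = -3.4s - 2.2t:
  (-2435/44, 277/22) → Z = 35301/220
  (-6709/1427, 1162/1427) → Z = 101271/7135
  (-28565/1579, 16520/1579) → Z = 60777/1579
The feasible region has finitely many vertices and no improving ray; the maximum is 35301/220 at (-2435/44, 277/22).

bounded optimum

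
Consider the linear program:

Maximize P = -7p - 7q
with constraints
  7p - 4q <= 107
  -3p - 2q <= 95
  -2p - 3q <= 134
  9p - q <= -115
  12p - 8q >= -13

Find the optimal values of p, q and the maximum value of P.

Vertices and P = -7p - 7q:
  (-325/21, -170/7) → P = 835/3
  (-131/8, -367/16) → P = 4403/16
  (-907/60, -421/20) → P = 1519/6

The optimum lies where -3p - 2q = 95 and 9p - q = -115.
Solving simultaneously gives p = -325/21, q = -170/7.

p = -325/21, q = -170/7, maximum P = 835/3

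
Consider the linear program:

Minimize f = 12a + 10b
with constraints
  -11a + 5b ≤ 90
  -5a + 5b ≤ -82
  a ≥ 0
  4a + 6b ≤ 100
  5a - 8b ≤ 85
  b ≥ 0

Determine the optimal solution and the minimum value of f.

a = 82/5, b = 0, minimum f = 984/5

Feasible corners and f = 12a + 10b:
  (496/25, 86/25) → f = 6812/25
  (82/5, 0) → f = 984/5
  (655/31, 80/31) → f = 8660/31
  (17, 0) → f = 204

The optimum lies where -5a + 5b = -82 and b = 0.
Solving simultaneously gives a = 82/5, b = 0.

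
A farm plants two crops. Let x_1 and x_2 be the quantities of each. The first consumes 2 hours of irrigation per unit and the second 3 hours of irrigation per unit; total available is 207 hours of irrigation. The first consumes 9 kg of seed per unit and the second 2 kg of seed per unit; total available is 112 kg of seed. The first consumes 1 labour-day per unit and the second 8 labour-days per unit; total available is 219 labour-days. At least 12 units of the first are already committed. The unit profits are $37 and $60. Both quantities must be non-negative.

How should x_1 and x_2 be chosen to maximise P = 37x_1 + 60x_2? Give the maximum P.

Extreme points and P = 37x_1 + 60x_2:
  (112/9, 0) → P = 4144/9
  (12, 0) → P = 444
  (12, 2) → P = 564

x_1 = 12, x_2 = 2, maximum P = 564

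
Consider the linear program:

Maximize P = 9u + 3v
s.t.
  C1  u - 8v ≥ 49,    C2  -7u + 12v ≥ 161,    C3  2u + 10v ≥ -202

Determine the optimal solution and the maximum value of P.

u = -469/11, v = -126/11, maximum P = -4599/11

Vertices and P = 9u + 3v:
  (-469/11, -126/11) → P = -4599/11
  (-563/13, -150/13) → P = -5517/13
  (-2017/47, -546/47) → P = -19791/47

The binding constraints are u - 8v = 49 and -7u + 12v = 161.
Solving simultaneously gives u = -469/11, v = -126/11.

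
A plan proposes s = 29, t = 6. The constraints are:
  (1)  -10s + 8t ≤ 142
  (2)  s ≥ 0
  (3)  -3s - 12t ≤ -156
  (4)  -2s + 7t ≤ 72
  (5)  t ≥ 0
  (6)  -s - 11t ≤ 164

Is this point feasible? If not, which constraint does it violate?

(1): -242 ≤ 142 ✓
(2): 29 ≥ 0 ✓
(3): -159 ≤ -156 ✓
(4): -16 ≤ 72 ✓
(5): 6 ≥ 0 ✓
(6): -95 ≤ 164 ✓

feasible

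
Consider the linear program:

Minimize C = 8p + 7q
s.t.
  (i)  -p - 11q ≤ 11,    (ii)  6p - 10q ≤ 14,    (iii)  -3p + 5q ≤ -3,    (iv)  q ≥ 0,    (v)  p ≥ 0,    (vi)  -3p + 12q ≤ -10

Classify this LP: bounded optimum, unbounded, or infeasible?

infeasible

The boundaries -p - 11q = 11 and 6p - 10q = 14 meet at (11/19, -20/19), but that point violates q ≥ 0. Every candidate vertex is excluded by some other constraint, so the feasible region is empty.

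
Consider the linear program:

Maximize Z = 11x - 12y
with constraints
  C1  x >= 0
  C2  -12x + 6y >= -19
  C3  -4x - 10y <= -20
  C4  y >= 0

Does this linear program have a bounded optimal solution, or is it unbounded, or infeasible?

bounded optimum

Vertices and Z = 11x - 12y:
  (0, 2) → Z = -24
  (155/72, 41/36) → Z = 721/72
The feasible region has finitely many vertices and no improving ray; the maximum is 721/72 at (155/72, 41/36).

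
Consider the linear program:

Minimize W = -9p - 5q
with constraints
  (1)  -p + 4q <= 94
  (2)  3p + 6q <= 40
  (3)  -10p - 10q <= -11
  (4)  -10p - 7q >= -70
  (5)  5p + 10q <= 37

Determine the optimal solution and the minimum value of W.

Corner points and W = -9p - 5q:
  (623/30, -59/3) → W = -2657/30
  (-26/5, 63/10) → W = 153/10
  (441/65, 4/13) → W = -313/5

The optimum lies where -10p - 10q = -11 and -10p - 7q = -70.
Solving simultaneously gives p = 623/30, q = -59/3.

p = 623/30, q = -59/3, minimum W = -2657/30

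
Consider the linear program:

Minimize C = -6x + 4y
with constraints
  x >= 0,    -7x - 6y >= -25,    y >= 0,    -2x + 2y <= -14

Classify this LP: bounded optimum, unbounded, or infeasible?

The boundaries x = 0 and -7x - 6y = -25 meet at (0, 25/6), but that point violates -2x + 2y ≤ -14. Every candidate vertex is excluded by some other constraint, so the feasible region is empty.

infeasible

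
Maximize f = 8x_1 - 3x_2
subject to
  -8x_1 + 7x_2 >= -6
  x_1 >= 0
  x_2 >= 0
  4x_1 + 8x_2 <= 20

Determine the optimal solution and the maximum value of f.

Feasible corners and f = 8x_1 - 3x_2:
  (3/4, 0) → f = 6
  (47/23, 34/23) → f = 274/23
  (0, 0) → f = 0
  (0, 5/2) → f = -15/2

The binding constraints are -8x_1 + 7x_2 = -6 and 4x_1 + 8x_2 = 20.
Solving simultaneously gives x_1 = 47/23, x_2 = 34/23.

x_1 = 47/23, x_2 = 34/23, maximum f = 274/23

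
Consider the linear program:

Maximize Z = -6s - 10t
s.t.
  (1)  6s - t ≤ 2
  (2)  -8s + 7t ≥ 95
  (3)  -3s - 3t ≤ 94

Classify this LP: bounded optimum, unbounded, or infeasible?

bounded optimum

Corner points and Z = -6s - 10t:
  (109/34, 293/17) → Z = -3257/17
  (-943/45, -467/45) → Z = 10328/45
The feasible region has finitely many vertices and no improving ray; the maximum is 10328/45 at (-943/45, -467/45).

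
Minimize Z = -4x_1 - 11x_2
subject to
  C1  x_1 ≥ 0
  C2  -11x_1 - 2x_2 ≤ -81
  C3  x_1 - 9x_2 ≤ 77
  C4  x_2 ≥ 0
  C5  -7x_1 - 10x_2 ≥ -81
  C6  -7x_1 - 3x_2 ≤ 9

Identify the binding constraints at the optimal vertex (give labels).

Extreme points and Z = -4x_1 - 11x_2:
  (81/11, 0) → Z = -324/11
  (27/4, 27/8) → Z = -513/8
  (81/7, 0) → Z = -324/7

The minimum is at (27/4, 27/8). Substituting into each constraint, equality holds for C2 and C5; the remaining constraints have slack.

C2 and C5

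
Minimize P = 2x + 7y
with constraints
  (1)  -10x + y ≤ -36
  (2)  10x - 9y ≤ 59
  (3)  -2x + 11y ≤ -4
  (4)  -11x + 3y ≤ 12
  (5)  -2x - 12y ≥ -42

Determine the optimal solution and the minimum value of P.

Corner points and P = 2x + 7y:
  (53/16, -23/8) → P = -27/2
  (98/27, 8/27) → P = 28/3
  (613/92, 39/46) → P = 443/23

x = 53/16, y = -23/8, minimum P = -27/2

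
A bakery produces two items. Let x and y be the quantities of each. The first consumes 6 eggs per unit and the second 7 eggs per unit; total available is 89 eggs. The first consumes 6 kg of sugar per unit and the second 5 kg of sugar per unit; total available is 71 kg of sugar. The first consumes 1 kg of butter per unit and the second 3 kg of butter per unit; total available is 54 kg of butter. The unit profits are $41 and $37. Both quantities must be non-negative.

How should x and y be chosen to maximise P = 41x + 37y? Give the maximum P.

x = 13/3, y = 9, maximum P = 1532/3

Corner points and P = 41x + 37y:
  (0, 0) → P = 0
  (0, 89/7) → P = 3293/7
  (71/6, 0) → P = 2911/6
  (13/3, 9) → P = 1532/3

At the optimal vertex, 6x + 7y = 89 and 6x + 5y = 71.
Solving simultaneously gives x = 13/3, y = 9.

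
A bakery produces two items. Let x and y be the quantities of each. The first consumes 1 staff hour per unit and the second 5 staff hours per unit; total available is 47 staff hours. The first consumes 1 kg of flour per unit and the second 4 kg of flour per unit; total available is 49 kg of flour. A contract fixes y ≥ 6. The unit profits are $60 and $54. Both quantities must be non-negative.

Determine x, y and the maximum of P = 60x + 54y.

x = 17, y = 6, maximum P = 1344

Corner points and P = 60x + 54y:
  (0, 47/5) → P = 2538/5
  (0, 6) → P = 324
  (17, 6) → P = 1344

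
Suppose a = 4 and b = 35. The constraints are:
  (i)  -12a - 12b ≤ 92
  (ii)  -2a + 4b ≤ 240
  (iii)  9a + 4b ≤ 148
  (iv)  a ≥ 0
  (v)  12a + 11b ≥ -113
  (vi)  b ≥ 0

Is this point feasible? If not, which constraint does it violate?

Constraint (iii): 9a + 4b = 176, which is not ≤ 148. All other constraints are satisfied.

not feasible — violates (iii)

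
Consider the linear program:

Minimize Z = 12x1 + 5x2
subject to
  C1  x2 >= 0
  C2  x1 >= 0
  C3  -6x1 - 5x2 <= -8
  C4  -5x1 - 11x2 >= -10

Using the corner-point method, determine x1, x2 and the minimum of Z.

x1 = 38/41, x2 = 20/41, minimum Z = 556/41

The optimum lies where -6x1 - 5x2 = -8 and -5x1 - 11x2 = -10.
Solving simultaneously gives x1 = 38/41, x2 = 20/41.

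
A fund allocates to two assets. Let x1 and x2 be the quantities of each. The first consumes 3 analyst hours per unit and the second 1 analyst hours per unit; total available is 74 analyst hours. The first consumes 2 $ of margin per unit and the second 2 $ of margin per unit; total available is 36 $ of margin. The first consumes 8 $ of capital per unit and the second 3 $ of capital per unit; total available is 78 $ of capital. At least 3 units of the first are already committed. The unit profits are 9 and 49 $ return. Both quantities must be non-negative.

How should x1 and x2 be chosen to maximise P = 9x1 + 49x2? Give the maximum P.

x1 = 3, x2 = 15, maximum P = 762

Extreme points and P = 9x1 + 49x2:
  (39/4, 0) → P = 351/4
  (3, 0) → P = 27
  (24/5, 66/5) → P = 690
  (3, 15) → P = 762

The optimum lies where 2x1 + 2x2 = 36 and x1 = 3.
Solving simultaneously gives x1 = 3, x2 = 15.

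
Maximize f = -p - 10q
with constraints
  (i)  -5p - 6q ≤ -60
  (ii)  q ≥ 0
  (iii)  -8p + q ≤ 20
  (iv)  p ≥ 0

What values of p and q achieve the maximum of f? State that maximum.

p = 12, q = 0, maximum f = -12

Corner points and f = -p - 10q:
  (12, 0) → f = -12
  (0, 10) → f = -100
  (0, 20) → f = -200
The feasible region is unbounded (it extends along (1, 8), (1, 0)), but f strictly decreases along every unbounded feasible direction, so there is no improving ray and the maximum is attained at a vertex.

At the optimal vertex, -5p - 6q = -60 and q = 0.
Solving simultaneously gives p = 12, q = 0.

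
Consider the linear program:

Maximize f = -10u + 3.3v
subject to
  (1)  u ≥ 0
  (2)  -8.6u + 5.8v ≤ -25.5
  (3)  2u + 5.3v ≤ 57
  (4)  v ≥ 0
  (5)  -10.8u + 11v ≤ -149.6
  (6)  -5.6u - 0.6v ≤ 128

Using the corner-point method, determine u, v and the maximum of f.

Feasible corners and f = -10u + 3.3v:
  (57/2, 0) → f = -285
  (5071/283, 1130/283) → f = -46981/283
  (374/27, 0) → f = -3740/27

u = 374/27, v = 0, maximum f = -3740/27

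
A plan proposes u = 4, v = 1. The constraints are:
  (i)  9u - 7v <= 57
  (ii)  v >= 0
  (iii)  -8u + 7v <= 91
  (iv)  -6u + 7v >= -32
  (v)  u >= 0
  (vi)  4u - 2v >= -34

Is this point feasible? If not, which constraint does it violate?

(i): 29 ≤ 57 ✓
(ii): 1 ≥ 0 ✓
(iii): -25 ≤ 91 ✓
(iv): -17 ≥ -32 ✓
(v): 4 ≥ 0 ✓
(vi): 14 ≥ -34 ✓

feasible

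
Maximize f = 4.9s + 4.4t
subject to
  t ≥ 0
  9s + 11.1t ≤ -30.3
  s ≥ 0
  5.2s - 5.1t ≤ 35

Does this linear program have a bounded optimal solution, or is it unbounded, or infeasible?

infeasible

The boundaries t = 0 and 9s + 11.1t = -30.3 meet at (-101/30, 0), but that point violates s ≥ 0. Every candidate vertex is excluded by some other constraint, so the feasible region is empty.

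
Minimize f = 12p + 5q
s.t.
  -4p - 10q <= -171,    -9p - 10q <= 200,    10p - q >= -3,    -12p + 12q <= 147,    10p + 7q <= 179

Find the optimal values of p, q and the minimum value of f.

p = 97/28, q = 110/7, minimum f = 841/7

Feasible corners and f = 12p + 5q:
  (97/28, 110/7) → f = 841/7
  (593/72, 497/36) → f = 6043/36
  (373/68, 603/34) → f = 309/2

The binding constraints are -4p - 10q = -171 and -12p + 12q = 147.
Solving simultaneously gives p = 97/28, q = 110/7.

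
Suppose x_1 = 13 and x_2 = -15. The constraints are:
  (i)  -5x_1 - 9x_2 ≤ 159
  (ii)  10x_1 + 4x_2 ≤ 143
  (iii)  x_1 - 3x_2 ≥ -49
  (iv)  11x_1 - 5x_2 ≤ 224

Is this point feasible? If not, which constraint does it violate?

feasible

(i): 70 ≤ 159 ✓
(ii): 70 ≤ 143 ✓
(iii): 58 ≥ -49 ✓
(iv): 218 ≤ 224 ✓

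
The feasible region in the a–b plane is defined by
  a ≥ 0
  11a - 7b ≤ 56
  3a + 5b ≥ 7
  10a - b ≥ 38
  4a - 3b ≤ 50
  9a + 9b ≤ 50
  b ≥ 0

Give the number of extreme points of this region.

4

The feasible vertices (each the meet of two boundaries and inside every other half-plane) are:
  (427/81, 23/81)
  (56/11, 0)
  (392/99, 158/99)
  (19/5, 0)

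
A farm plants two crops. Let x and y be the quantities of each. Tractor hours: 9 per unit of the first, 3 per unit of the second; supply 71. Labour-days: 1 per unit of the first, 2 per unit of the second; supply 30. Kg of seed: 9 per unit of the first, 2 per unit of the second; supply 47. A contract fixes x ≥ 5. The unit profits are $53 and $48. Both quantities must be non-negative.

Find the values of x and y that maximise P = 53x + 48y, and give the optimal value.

Feasible corners and P = 53x + 48y:
  (47/9, 0) → P = 2491/9
  (5, 0) → P = 265
  (5, 1) → P = 313

The optimum lies where 9x + 2y = 47 and x = 5.
Solving simultaneously gives x = 5, y = 1.

x = 5, y = 1, maximum P = 313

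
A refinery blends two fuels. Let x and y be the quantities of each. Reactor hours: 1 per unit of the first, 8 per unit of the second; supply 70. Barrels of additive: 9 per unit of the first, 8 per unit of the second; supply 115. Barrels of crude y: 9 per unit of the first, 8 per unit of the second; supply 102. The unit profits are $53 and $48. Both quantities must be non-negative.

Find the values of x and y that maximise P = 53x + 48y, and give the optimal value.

x = 4, y = 33/4, maximum P = 608

Feasible corners and P = 53x + 48y:
  (0, 0) → P = 0
  (0, 35/4) → P = 420
  (34/3, 0) → P = 1802/3
  (4, 33/4) → P = 608

At the optimal vertex, x + 8y = 70 and 9x + 8y = 102.
Solving simultaneously gives x = 4, y = 33/4.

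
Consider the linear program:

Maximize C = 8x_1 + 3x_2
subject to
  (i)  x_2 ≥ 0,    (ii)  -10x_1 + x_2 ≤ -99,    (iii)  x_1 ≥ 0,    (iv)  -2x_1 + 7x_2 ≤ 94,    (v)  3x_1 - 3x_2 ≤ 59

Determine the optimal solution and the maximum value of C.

Feasible corners and C = 8x_1 + 3x_2:
  (99/10, 0) → C = 396/5
  (59/3, 0) → C = 472/3
  (787/68, 569/34) → C = 4855/34
  (139/3, 80/3) → C = 1352/3

The binding constraints are -2x_1 + 7x_2 = 94 and 3x_1 - 3x_2 = 59.
Solving simultaneously gives x_1 = 139/3, x_2 = 80/3.

x_1 = 139/3, x_2 = 80/3, maximum C = 1352/3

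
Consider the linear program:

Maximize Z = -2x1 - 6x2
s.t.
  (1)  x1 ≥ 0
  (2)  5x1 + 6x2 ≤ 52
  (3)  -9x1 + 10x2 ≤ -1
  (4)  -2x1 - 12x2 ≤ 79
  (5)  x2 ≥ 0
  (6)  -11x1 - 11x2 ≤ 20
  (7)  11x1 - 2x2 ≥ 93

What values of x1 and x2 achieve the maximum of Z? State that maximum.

x1 = 93/11, x2 = 0, maximum Z = -186/11

Feasible corners and Z = -2x1 - 6x2:
  (52/5, 0) → Z = -104/5
  (331/38, 107/76) → Z = -983/38
  (93/11, 0) → Z = -186/11

At the optimal vertex, x2 = 0 and 11x1 - 2x2 = 93.
Solving simultaneously gives x1 = 93/11, x2 = 0.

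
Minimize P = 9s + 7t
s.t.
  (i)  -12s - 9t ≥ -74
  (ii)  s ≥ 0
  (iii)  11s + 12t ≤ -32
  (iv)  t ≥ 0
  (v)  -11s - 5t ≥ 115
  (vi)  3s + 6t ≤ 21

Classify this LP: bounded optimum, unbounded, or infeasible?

infeasible

The boundaries s = 0 and -11s - 5t = 115 meet at (0, -23), but that point violates t ≥ 0. Every candidate vertex is excluded by some other constraint, so the feasible region is empty.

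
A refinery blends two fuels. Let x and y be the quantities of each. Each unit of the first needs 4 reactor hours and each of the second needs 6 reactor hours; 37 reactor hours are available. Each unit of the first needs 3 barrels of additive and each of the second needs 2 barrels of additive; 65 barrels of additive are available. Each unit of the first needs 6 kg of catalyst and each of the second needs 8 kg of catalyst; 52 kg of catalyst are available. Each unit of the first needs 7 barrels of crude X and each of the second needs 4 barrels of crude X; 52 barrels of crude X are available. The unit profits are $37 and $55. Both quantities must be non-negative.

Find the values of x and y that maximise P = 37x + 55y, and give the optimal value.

Extreme points and P = 37x + 55y:
  (0, 0) → P = 0
  (0, 37/6) → P = 2035/6
  (52/7, 0) → P = 1924/7
  (4, 7/2) → P = 681/2
  (13/2, 13/8) → P = 2639/8

At the optimal vertex, 4x + 6y = 37 and 6x + 8y = 52.
Solving simultaneously gives x = 4, y = 7/2.

x = 4, y = 7/2, maximum P = 681/2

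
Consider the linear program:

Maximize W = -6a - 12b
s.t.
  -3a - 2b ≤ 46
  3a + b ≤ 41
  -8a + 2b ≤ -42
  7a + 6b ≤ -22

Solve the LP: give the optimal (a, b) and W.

Corner points and W = -6a - 12b:
  (128/3, -87) → W = 788
  (-4/11, -247/11) → W = 2988/11
  (268/11, -353/11) → W = 2628/11
  (104/31, -235/31) → W = 2196/31

a = 128/3, b = -87, maximum W = 788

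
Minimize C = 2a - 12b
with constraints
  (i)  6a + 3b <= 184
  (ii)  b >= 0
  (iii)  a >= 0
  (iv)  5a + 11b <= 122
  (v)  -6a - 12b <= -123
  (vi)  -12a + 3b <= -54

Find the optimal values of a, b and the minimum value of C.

a = 320/49, b = 398/49, minimum C = -4136/49

The binding constraints are 5a + 11b = 122 and -12a + 3b = -54.
Solving simultaneously gives a = 320/49, b = 398/49.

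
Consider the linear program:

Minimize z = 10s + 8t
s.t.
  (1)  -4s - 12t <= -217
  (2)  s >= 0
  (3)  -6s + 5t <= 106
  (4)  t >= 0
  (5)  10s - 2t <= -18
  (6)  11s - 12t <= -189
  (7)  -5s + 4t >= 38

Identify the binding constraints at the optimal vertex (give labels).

(1) and (2)

Corner points and z = 10s + 8t:
  (0, 217/12) → z = 434/3
  (109/64, 1121/64) → z = 5029/32
  (0, 106/5) → z = 848/5
  (61/19, 476/19) → z = 4418/19

The minimum is at (0, 217/12). Substituting into each constraint, equality holds for (1) and (2); the remaining constraints have slack.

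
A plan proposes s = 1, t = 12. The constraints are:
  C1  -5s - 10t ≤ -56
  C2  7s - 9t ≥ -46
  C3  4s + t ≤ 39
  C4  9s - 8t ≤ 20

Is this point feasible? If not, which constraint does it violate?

not feasible — violates C2

Constraint C2: 7s - 9t = -101, which is not ≥ -46. All other constraints are satisfied.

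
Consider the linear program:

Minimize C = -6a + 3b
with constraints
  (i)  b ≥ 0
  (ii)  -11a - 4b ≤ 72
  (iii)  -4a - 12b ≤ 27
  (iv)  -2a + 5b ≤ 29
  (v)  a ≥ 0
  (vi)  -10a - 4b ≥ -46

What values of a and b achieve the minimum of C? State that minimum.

Vertices and C = -6a + 3b:
  (0, 0) → C = 0
  (23/5, 0) → C = -138/5
  (0, 29/5) → C = 87/5
  (57/29, 191/29) → C = 231/29

The binding constraints are b = 0 and -10a - 4b = -46.
Solving simultaneously gives a = 23/5, b = 0.

a = 23/5, b = 0, minimum C = -138/5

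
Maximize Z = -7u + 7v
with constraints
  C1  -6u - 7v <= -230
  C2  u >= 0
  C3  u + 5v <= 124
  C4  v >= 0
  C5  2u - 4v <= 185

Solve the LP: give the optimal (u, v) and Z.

Feasible corners and Z = -7u + 7v:
  (282/23, 514/23) → Z = 1624/23
  (115/3, 0) → Z = -805/3
  (203/2, 9/2) → Z = -679
  (185/2, 0) → Z = -1295/2

The optimum lies where -6u - 7v = -230 and u + 5v = 124.
Solving simultaneously gives u = 282/23, v = 514/23.

u = 282/23, v = 514/23, maximum Z = 1624/23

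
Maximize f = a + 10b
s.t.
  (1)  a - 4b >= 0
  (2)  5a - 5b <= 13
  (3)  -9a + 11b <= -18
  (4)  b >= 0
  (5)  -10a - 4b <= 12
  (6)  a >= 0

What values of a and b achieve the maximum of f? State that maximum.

a = 52/15, b = 13/15, maximum f = 182/15

Feasible corners and f = a + 10b:
  (52/15, 13/15) → f = 182/15
  (72/25, 18/25) → f = 252/25
  (13/5, 0) → f = 13/5
  (2, 0) → f = 2

The binding constraints are a - 4b = 0 and 5a - 5b = 13.
Solving simultaneously gives a = 52/15, b = 13/15.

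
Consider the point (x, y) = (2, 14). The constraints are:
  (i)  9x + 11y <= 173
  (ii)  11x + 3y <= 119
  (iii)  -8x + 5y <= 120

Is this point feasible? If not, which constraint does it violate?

feasible

(i): 172 ≤ 173 ✓
(ii): 64 ≤ 119 ✓
(iii): 54 ≤ 120 ✓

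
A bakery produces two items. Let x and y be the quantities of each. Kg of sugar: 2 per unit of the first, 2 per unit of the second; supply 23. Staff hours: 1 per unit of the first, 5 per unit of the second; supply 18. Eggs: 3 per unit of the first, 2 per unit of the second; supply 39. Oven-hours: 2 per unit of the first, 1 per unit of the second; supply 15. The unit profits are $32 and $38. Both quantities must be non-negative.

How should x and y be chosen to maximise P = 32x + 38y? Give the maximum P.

x = 19/3, y = 7/3, maximum P = 874/3

Corner points and P = 32x + 38y:
  (0, 0) → P = 0
  (0, 18/5) → P = 684/5
  (15/2, 0) → P = 240
  (19/3, 7/3) → P = 874/3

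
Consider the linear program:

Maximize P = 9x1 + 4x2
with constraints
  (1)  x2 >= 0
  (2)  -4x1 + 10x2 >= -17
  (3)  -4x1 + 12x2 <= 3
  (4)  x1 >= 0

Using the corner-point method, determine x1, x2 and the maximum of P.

Extreme points and P = 9x1 + 4x2:
  (17/4, 0) → P = 153/4
  (0, 0) → P = 0
  (117/4, 10) → P = 1213/4
  (0, 1/4) → P = 1

The optimum lies where -4x1 + 10x2 = -17 and -4x1 + 12x2 = 3.
Solving simultaneously gives x1 = 117/4, x2 = 10.

x1 = 117/4, x2 = 10, maximum P = 1213/4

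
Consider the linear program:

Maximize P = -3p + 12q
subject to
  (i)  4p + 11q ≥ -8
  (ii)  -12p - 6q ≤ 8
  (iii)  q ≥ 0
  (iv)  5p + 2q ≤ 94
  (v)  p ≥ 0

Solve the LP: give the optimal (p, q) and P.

p = 0, q = 47, maximum P = 564

Corner points and P = -3p + 12q:
  (94/5, 0) → P = -282/5
  (0, 0) → P = 0
  (0, 47) → P = 564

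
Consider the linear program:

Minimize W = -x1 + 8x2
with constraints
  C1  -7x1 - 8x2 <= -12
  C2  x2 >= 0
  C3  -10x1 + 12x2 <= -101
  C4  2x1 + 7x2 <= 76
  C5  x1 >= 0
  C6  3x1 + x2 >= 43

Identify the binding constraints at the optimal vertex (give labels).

Feasible corners and W = -x1 + 8x2:
  (38, 0) → W = -38
  (43/3, 0) → W = -43/3
  (1619/94, 279/47) → W = 2845/94
  (617/46, 127/46) → W = 399/46

The minimum is at (38, 0). Substituting into each constraint, equality holds for C2 and C4; the remaining constraints have slack.

C2 and C4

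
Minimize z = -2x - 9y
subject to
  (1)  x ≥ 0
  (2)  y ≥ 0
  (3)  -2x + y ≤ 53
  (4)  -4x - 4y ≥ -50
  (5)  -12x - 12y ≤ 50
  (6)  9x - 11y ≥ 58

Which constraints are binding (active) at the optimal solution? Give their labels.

(4) and (6)

Feasible corners and z = -2x - 9y:
  (25/2, 0) → z = -25
  (58/9, 0) → z = -116/9
  (391/40, 109/40) → z = -1763/40

The minimum is at (391/40, 109/40). Substituting into each constraint, equality holds for (4) and (6); the remaining constraints have slack.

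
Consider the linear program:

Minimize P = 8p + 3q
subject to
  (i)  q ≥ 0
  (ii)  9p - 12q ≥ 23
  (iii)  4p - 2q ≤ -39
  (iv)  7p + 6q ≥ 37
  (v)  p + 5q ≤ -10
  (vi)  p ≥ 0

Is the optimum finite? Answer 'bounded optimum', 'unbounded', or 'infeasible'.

The boundaries p + 5q = -10 and p = 0 meet at (0, -2), but that point violates q ≥ 0. Every candidate vertex is excluded by some other constraint, so the feasible region is empty.

infeasible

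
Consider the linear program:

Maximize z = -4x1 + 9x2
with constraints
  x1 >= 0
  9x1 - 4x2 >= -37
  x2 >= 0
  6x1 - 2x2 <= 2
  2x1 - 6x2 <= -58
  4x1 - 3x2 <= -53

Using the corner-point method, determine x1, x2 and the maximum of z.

Extreme points and z = -4x1 + 9x2:
  (41/3, 40) → z = 916/3
  (101/11, 329/11) → z = 2557/11
  (56/5, 163/5) → z = 1243/5

The binding constraints are 9x1 - 4x2 = -37 and 6x1 - 2x2 = 2.
Solving simultaneously gives x1 = 41/3, x2 = 40.

x1 = 41/3, x2 = 40, maximum z = 916/3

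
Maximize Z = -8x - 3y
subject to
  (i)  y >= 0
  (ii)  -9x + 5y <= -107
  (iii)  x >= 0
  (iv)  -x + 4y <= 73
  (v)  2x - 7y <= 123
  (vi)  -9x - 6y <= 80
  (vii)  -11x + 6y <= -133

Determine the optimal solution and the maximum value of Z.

Extreme points and Z = -8x - 3y:
  (123/2, 0) → Z = -492
  (133/11, 0) → Z = -1064/11
  (793/31, 764/31) → Z = -8636/31
  (23, 20) → Z = -244
  (1003, 269) → Z = -8831

x = 133/11, y = 0, maximum Z = -1064/11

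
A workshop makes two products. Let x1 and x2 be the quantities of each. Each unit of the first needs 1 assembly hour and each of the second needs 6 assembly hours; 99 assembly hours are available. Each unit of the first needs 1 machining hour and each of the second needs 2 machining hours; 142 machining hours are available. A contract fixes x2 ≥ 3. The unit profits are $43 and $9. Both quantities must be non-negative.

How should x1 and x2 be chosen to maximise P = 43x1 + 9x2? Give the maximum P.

Vertices and P = 43x1 + 9x2:
  (0, 33/2) → P = 297/2
  (0, 3) → P = 27
  (81, 3) → P = 3510

The binding constraints are x1 + 6x2 = 99 and x2 = 3.
Solving simultaneously gives x1 = 81, x2 = 3.

x1 = 81, x2 = 3, maximum P = 3510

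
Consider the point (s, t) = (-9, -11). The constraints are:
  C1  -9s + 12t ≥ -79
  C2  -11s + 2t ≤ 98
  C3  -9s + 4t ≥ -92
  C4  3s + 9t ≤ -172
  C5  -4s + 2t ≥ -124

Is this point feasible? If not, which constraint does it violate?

not feasible — violates C4

Constraint C4: 3s + 9t = -126, which is not ≤ -172. All other constraints are satisfied.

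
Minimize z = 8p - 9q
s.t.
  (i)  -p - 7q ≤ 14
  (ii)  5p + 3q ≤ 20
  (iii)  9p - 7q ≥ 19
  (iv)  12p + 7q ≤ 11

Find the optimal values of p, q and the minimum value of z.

Feasible corners and z = 8p - 9q:
  (1/2, -29/14) → z = 317/14
  (25/11, -179/77) → z = 3011/77
  (10/7, -43/49) → z = 947/49

At the optimal vertex, 9p - 7q = 19 and 12p + 7q = 11.
Solving simultaneously gives p = 10/7, q = -43/49.

p = 10/7, q = -43/49, minimum z = 947/49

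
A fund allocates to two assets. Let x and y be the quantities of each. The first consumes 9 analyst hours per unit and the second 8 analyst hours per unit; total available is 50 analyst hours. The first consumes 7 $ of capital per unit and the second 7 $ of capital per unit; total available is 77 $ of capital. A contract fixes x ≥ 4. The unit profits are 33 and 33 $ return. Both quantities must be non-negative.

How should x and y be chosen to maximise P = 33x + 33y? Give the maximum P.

Corner points and P = 33x + 33y:
  (50/9, 0) → P = 550/3
  (4, 0) → P = 132
  (4, 7/4) → P = 759/4

The binding constraints are 9x + 8y = 50 and x = 4.
Solving simultaneously gives x = 4, y = 7/4.

x = 4, y = 7/4, maximum P = 759/4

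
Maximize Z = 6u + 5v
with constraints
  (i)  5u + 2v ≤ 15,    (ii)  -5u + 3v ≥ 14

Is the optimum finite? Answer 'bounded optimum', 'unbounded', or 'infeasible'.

From the feasible point (17/25, 29/5), moving in the direction (-2, 5) keeps every constraint satisfied while Z increases without bound.

unbounded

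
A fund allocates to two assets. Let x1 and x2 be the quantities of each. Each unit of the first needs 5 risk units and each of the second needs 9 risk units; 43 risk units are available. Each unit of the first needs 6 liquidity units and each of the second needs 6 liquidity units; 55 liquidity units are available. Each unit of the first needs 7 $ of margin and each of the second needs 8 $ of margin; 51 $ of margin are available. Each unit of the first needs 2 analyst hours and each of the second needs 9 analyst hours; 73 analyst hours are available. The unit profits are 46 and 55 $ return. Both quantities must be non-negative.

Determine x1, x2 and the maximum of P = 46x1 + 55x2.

x1 = 5, x2 = 2, maximum P = 340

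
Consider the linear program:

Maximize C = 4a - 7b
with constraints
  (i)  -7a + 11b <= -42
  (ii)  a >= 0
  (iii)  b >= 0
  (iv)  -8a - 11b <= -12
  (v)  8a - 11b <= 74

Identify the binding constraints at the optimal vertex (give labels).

Feasible corners and C = 4a - 7b:
  (6, 0) → C = 24
  (32, 182/11) → C = 134/11
  (37/4, 0) → C = 37

The maximum is at (37/4, 0). Substituting into each constraint, equality holds for (iii) and (v); the remaining constraints have slack.

(iii) and (v)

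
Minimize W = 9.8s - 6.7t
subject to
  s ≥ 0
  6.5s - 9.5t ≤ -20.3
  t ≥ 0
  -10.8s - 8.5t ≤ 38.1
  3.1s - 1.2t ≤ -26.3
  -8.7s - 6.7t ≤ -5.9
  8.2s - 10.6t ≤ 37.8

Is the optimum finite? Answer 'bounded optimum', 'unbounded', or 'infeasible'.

From the feasible point (0, 263/12), moving in the direction (0, 1) keeps every constraint satisfied while W decreases without bound.

unbounded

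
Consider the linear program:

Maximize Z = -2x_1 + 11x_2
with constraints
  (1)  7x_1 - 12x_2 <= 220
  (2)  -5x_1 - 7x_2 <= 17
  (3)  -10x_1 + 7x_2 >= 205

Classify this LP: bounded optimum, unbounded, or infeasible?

From the feasible point (-74/5, 57/7), moving in the direction (-7, 5) keeps every constraint satisfied while Z increases without bound.

unbounded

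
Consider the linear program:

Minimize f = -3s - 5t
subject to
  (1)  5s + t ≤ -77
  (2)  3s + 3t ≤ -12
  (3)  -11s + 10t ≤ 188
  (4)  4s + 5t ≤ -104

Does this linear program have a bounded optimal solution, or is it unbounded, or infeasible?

bounded optimum

Corner points and f = -3s - 5t:
  (-281/21, -212/21) → f = 1903/21
  (-396/19, -392/95) → f = 1580/19
The feasible region has finitely many vertices and no improving ray; the minimum is 1580/19 at (-396/19, -392/95).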